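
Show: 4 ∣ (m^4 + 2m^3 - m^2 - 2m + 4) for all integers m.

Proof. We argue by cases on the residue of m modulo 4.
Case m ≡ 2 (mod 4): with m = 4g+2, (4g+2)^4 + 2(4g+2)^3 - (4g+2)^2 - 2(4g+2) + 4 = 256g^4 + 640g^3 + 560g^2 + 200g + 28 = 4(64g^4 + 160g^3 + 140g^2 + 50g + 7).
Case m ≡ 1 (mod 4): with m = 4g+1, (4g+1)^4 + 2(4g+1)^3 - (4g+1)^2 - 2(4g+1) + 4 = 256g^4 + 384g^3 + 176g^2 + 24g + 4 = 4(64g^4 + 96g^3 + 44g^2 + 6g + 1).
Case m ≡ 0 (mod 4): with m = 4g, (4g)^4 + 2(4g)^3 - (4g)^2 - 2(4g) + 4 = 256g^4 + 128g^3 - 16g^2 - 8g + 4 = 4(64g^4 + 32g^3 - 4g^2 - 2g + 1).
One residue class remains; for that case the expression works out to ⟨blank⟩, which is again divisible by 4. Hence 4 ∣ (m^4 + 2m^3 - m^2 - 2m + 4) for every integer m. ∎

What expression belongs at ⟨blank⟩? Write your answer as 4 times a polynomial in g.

The residues treated are {2, 1, 0}, so the missing case is m ≡ 3 (mod 4); write m = 4g+3.
Then (4g+3)^4 + 2(4g+3)^3 - (4g+3)^2 - 2(4g+3) + 4 = 256g^4 + 896g^3 + 1136g^2 + 616g + 124 = 4(64g^4 + 224g^3 + 284g^2 + 154g + 31).

4(64g^4 + 224g^3 + 284g^2 + 154g + 31)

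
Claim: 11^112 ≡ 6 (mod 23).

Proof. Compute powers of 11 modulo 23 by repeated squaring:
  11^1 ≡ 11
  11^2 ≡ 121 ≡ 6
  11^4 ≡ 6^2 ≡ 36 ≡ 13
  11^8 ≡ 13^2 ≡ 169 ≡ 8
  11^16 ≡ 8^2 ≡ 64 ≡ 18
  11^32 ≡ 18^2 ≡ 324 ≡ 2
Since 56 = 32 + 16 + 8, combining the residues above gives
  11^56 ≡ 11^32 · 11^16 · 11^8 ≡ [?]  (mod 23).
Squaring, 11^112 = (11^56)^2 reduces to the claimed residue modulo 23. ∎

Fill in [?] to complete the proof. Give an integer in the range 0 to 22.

12

11^32 · 11^16 · 11^8 ≡ 2 · 18 · 8 = 288.
288 mod 23 = 12, so 11^56 ≡ 12 (mod 23).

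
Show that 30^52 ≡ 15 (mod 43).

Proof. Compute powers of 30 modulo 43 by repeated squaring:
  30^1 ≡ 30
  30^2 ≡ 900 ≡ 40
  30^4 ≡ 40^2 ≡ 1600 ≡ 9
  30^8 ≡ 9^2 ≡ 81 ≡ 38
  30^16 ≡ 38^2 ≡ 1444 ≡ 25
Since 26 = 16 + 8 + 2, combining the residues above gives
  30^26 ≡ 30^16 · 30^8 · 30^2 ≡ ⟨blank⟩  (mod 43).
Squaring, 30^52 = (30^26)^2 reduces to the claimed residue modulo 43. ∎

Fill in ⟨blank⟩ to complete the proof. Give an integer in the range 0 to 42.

31

30^16 · 30^8 · 30^2 ≡ 25 · 38 · 40 = 38000.
38000 mod 43 = 31, so 30^26 ≡ 31 (mod 43).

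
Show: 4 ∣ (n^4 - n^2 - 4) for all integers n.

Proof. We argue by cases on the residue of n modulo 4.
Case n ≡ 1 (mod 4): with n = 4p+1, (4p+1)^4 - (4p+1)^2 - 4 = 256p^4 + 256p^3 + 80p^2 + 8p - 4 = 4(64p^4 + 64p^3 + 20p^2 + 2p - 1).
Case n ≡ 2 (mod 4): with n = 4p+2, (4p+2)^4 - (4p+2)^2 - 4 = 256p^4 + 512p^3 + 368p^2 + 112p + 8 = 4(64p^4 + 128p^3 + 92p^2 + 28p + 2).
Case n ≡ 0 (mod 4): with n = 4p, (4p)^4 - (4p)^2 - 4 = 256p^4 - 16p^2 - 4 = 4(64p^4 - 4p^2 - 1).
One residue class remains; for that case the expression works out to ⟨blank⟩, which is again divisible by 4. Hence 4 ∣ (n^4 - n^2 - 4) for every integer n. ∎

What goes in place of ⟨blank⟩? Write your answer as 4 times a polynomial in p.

4(64p^4 + 192p^3 + 212p^2 + 102p + 17)

The residues treated are {1, 2, 0}, so the missing case is n ≡ 3 (mod 4); write n = 4p+3.
Then (4p+3)^4 - (4p+3)^2 - 4 = 256p^4 + 768p^3 + 848p^2 + 408p + 68 = 4(64p^4 + 192p^3 + 212p^2 + 102p + 17).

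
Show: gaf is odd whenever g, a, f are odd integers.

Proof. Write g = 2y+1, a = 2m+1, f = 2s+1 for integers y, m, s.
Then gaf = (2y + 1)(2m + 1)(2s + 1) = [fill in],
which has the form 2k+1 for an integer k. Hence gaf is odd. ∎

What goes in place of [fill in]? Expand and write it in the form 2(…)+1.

2(4msy + 2ms + 2my + m + 2sy + s + y) + 1

(2y + 1)(2m + 1)(2s + 1) = 8msy + 4ms + 4my + 2m + 4sy + 2s + 2y + 1
= 2(4msy + 2ms + 2my + m + 2sy + s + y) + 1.
Since 4msy + 2ms + 2my + m + 2sy + s + y is an integer, the product is of the form 2k+1 for an integer k.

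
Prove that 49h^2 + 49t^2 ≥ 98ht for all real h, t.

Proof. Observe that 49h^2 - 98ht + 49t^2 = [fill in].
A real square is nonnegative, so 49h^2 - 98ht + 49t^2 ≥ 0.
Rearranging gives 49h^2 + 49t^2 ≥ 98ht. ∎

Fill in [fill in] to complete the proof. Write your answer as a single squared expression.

49h^2 - 98ht + 49t^2 is a perfect-square trinomial: the outer terms are (7h)^2 and (7t)^2, and the cross term is -2·7h·7t.
So 49h^2 - 98ht + 49t^2 = (7h - 7t)^2 ≥ 0.

(7h - 7t)^2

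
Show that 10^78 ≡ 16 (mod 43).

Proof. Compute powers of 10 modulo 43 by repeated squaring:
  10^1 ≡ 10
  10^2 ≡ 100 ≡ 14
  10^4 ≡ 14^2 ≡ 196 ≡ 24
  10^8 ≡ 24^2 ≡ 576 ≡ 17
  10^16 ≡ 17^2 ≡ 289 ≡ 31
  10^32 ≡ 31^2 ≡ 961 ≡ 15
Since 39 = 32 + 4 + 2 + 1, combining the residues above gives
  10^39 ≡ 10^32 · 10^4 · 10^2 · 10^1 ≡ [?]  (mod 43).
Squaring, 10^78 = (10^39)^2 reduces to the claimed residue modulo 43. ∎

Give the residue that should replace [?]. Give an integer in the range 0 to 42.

10^32 · 10^4 · 10^2 · 10^1 ≡ 15 · 24 · 14 · 10 = 50400.
50400 mod 43 = 4, so 10^39 ≡ 4 (mod 43).

4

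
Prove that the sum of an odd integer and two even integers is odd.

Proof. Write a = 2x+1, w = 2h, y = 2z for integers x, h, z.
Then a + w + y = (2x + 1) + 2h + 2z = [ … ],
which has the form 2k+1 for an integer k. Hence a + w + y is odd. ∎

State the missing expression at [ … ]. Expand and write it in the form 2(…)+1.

2(h + x + z) + 1

Expanding: (2x + 1) + 2h + 2z = 2h + 2x + 2z + 1.
Every term except the constant is even, so this is 2(h + x + z) + 1,
and h + x + z ∈ ℤ gives the required form.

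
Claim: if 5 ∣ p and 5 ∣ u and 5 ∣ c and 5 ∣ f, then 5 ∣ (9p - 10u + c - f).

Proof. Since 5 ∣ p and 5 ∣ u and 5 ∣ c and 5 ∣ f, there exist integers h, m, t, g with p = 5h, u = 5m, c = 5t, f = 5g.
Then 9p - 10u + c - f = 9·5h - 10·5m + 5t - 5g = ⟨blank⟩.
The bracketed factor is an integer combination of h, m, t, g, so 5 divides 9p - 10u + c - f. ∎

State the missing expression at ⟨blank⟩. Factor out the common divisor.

5(-g + 9h - 10m + t)

Pull the common 5 out of every term: 9·5h - 10·5m + 5t - 5g = 5(-g + 9h - 10m + t).
-g + 9h - 10m + t is an integer, which exhibits the divisibility.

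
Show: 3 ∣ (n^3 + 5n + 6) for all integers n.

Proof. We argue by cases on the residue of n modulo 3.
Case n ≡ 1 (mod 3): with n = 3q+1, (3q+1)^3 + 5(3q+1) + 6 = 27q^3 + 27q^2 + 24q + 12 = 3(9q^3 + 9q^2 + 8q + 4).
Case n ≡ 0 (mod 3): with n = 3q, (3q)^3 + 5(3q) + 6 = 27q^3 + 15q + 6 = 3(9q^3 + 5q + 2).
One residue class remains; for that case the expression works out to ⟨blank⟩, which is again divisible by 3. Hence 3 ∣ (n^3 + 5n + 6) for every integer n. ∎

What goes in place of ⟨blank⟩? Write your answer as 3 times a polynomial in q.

Only n ≡ 2 (mod 3) is unaccounted for. Put n = 3q+2:
(3q+2)^3 + 5(3q+2) + 6 expands to 27q^3 + 54q^2 + 51q + 24,
and factoring out 3 leaves 3(9q^3 + 18q^2 + 17q + 8).

3(9q^3 + 18q^2 + 17q + 8)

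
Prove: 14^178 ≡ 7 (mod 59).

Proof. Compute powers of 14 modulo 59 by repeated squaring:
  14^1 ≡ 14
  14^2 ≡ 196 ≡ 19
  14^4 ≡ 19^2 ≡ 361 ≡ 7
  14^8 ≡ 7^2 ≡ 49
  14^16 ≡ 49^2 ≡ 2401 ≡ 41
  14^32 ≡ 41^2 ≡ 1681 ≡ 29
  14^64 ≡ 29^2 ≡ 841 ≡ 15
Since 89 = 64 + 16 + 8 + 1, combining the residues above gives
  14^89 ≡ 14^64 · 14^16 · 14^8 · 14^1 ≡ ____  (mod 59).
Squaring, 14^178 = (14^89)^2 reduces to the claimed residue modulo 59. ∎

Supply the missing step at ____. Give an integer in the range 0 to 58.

40

Multiply the listed residues: 15 · 41 · 49 · 14 = 615 → 30135 → 421890.
Reducing modulo 59: 421890 = 7150·59 + 40, so 14^89 ≡ 40.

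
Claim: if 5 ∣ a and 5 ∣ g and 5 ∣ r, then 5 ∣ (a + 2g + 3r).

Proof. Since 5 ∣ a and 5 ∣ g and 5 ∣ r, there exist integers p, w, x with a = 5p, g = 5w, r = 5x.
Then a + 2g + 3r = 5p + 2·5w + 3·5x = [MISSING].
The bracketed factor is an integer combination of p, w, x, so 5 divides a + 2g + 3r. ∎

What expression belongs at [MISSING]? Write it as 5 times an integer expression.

5(p + 2w + 3x)

Each term has a factor of 5: 5p + 2·5w + 3·5x = 5·(p + 2w + 3x).
Since p + 2w + 3x is an integer, 5 ∣ (a + 2g + 3r).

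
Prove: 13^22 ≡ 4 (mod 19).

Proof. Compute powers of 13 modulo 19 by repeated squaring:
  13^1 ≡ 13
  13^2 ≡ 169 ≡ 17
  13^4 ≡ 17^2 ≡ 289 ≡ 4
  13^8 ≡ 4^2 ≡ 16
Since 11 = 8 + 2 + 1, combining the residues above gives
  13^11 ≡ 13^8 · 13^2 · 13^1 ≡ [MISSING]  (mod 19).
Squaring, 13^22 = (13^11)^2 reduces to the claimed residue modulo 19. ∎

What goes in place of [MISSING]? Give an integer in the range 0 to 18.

13^8 · 13^2 · 13^1 ≡ 16 · 17 · 13 = 3536.
3536 mod 19 = 2, so 13^11 ≡ 2 (mod 19).

2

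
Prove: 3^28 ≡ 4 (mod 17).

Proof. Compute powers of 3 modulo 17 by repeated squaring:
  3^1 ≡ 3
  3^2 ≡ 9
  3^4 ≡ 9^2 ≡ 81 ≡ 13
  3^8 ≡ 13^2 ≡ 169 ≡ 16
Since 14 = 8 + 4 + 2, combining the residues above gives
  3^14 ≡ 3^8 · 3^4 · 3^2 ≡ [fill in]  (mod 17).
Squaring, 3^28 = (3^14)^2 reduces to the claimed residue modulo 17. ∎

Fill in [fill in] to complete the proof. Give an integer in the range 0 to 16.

2

3^8 · 3^4 · 3^2 ≡ 16 · 13 · 9 = 1872.
1872 mod 17 = 2, so 3^14 ≡ 2 (mod 17).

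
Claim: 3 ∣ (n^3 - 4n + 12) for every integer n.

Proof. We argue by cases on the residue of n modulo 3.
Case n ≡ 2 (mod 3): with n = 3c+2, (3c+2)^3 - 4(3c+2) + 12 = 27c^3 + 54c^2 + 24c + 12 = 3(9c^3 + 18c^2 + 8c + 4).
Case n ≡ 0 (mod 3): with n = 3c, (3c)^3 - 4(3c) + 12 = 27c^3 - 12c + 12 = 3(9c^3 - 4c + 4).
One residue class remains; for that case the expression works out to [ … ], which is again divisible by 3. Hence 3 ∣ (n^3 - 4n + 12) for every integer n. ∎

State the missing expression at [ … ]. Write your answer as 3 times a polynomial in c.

3(9c^3 + 9c^2 - c + 3)

Only n ≡ 1 (mod 3) is unaccounted for. Put n = 3c+1:
(3c+1)^3 - 4(3c+1) + 12 expands to 27c^3 + 27c^2 - 3c + 9,
and factoring out 3 leaves 3(9c^3 + 9c^2 - c + 3).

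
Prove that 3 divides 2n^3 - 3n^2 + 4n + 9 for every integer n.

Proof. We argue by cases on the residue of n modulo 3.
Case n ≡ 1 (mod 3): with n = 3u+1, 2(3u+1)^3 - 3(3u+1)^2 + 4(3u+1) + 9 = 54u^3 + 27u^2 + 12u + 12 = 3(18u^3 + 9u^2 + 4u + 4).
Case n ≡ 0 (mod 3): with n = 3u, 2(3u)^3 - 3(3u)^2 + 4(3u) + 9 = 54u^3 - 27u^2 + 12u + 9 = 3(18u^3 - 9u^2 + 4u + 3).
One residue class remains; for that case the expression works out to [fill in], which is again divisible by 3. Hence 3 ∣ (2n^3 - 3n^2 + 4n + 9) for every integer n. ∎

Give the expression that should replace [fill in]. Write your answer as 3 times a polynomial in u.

3(18u^3 + 27u^2 + 16u + 7)

The residues treated are {1, 0}, so the missing case is n ≡ 2 (mod 3); write n = 3u+2.
Then 2(3u+2)^3 - 3(3u+2)^2 + 4(3u+2) + 9 = 54u^3 + 81u^2 + 48u + 21 = 3(18u^3 + 27u^2 + 16u + 7).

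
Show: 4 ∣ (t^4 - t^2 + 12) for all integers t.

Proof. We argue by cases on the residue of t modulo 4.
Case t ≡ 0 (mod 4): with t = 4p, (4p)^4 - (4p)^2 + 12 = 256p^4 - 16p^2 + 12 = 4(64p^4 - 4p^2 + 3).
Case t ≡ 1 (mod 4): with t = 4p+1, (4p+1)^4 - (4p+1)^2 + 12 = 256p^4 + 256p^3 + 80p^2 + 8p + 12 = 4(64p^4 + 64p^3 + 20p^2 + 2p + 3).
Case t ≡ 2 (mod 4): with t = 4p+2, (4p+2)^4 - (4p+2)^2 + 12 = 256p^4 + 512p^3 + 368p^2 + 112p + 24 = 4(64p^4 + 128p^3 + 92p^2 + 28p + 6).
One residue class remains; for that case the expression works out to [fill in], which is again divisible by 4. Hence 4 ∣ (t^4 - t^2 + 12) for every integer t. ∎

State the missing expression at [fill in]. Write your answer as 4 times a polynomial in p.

The residues treated are {0, 1, 2}, so the missing case is t ≡ 3 (mod 4); write t = 4p+3.
Then (4p+3)^4 - (4p+3)^2 + 12 = 256p^4 + 768p^3 + 848p^2 + 408p + 84 = 4(64p^4 + 192p^3 + 212p^2 + 102p + 21).

4(64p^4 + 192p^3 + 212p^2 + 102p + 21)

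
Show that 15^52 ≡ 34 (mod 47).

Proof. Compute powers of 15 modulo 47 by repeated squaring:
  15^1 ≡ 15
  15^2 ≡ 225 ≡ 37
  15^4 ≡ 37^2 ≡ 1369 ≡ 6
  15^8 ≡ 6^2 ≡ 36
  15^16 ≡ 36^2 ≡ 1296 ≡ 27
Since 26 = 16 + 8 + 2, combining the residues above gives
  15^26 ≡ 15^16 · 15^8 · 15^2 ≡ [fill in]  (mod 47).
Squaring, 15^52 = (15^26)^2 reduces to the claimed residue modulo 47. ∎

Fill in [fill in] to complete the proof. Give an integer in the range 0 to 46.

Multiply the listed residues: 27 · 36 · 37 = 972 → 35964.
Reducing modulo 47: 35964 = 765·47 + 9, so 15^26 ≡ 9.

9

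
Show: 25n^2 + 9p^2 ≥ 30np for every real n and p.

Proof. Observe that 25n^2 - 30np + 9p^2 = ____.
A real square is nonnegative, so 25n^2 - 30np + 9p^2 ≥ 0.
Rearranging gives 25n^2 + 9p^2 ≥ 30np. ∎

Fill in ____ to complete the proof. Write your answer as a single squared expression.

The leading and trailing coefficients are 5^2 and 3^2, and 30 = 2·5·3, so the trinomial is (5n - 3p)^2.
Hence 25n^2 - 30np + 9p^2 ≥ 0.

(5n - 3p)^2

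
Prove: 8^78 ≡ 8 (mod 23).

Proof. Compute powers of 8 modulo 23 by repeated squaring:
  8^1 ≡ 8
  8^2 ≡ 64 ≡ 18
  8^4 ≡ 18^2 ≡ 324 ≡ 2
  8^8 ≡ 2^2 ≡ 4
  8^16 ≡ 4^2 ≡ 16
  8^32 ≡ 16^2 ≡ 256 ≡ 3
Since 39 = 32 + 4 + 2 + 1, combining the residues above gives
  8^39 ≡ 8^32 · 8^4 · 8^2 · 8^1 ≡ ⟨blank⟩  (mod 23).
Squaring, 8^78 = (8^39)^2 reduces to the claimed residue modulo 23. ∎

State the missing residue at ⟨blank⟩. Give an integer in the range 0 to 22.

8^32 · 8^4 · 8^2 · 8^1 ≡ 3 · 2 · 18 · 8 = 864.
864 mod 23 = 13, so 8^39 ≡ 13 (mod 23).

13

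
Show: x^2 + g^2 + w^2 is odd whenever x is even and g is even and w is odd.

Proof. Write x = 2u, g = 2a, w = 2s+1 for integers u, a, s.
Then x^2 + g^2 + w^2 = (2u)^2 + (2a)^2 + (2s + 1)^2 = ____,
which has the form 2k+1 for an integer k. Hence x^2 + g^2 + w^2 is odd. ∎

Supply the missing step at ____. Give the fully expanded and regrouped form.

2(2a^2 + 2s^2 + 2s + 2u^2) + 1

Expanding: (2u)^2 + (2a)^2 + (2s + 1)^2 = 4a^2 + 4s^2 + 4s + 4u^2 + 1.
Every term except the constant is even, so this is 2(2a^2 + 2s^2 + 2s + 2u^2) + 1,
and 2a^2 + 2s^2 + 2s + 2u^2 ∈ ℤ gives the required form.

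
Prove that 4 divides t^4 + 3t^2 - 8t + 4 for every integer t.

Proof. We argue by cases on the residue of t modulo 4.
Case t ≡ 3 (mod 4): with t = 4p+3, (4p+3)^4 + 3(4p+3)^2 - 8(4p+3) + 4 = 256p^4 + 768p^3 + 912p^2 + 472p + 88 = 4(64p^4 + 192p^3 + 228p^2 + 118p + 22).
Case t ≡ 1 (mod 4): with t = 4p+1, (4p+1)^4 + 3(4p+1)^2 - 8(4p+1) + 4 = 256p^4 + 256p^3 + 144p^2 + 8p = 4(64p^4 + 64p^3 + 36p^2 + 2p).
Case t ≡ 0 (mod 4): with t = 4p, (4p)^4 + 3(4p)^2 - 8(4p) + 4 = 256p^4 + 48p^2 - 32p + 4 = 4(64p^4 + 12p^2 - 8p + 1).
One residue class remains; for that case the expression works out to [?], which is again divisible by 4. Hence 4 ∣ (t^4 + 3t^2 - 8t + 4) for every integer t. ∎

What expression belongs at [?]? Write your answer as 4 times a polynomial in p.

4(64p^4 + 128p^3 + 108p^2 + 36p + 4)

Only t ≡ 2 (mod 4) is unaccounted for. Put t = 4p+2:
(4p+2)^4 + 3(4p+2)^2 - 8(4p+2) + 4 expands to 256p^4 + 512p^3 + 432p^2 + 144p + 16,
and factoring out 4 leaves 4(64p^4 + 128p^3 + 108p^2 + 36p + 4).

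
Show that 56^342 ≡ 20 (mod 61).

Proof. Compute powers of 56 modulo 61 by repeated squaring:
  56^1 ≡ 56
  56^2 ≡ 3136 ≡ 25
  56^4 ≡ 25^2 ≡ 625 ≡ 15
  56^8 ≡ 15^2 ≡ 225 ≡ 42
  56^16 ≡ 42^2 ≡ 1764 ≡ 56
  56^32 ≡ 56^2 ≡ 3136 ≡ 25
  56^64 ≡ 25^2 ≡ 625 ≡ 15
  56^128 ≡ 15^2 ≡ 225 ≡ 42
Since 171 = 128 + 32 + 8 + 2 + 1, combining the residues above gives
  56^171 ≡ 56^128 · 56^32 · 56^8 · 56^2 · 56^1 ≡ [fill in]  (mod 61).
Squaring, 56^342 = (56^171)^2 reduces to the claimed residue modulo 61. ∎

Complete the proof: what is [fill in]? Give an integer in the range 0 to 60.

Multiply the listed residues: 42 · 25 · 42 · 25 · 56 = 1050 → 44100 → 1102500 → 61740000.
Reducing modulo 61: 61740000 = 1012131·61 + 9, so 56^171 ≡ 9.

9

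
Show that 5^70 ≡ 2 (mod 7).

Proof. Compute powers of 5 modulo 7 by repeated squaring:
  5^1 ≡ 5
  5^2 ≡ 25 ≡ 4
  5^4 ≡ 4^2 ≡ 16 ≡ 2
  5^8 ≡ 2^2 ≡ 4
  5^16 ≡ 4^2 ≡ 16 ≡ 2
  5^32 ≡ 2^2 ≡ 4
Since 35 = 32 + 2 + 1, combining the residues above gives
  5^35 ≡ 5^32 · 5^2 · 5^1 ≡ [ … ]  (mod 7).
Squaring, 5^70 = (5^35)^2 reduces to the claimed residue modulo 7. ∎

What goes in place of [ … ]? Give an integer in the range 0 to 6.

5^32 · 5^2 · 5^1 ≡ 4 · 4 · 5 = 80.
80 mod 7 = 3, so 5^35 ≡ 3 (mod 7).

3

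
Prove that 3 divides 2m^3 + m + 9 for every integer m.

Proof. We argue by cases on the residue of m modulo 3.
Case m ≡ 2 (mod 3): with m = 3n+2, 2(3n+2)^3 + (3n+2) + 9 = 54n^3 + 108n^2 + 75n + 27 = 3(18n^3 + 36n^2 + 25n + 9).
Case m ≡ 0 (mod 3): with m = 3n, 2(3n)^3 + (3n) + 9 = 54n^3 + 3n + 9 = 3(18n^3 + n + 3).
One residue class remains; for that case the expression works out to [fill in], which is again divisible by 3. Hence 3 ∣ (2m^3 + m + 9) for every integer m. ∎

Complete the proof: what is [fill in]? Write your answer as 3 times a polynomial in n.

Only m ≡ 1 (mod 3) is unaccounted for. Put m = 3n+1:
2(3n+1)^3 + (3n+1) + 9 expands to 54n^3 + 54n^2 + 21n + 12,
and factoring out 3 leaves 3(18n^3 + 18n^2 + 7n + 4).

3(18n^3 + 18n^2 + 7n + 4)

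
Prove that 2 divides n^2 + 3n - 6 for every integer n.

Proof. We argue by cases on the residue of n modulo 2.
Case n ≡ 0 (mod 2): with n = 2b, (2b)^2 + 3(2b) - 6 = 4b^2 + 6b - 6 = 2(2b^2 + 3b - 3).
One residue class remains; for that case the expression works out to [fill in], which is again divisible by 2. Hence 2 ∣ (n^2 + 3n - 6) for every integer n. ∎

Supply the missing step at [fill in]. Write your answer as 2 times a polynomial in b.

2(2b^2 + 5b - 1)

Only n ≡ 1 (mod 2) is unaccounted for. Put n = 2b+1:
(2b+1)^2 + 3(2b+1) - 6 expands to 4b^2 + 10b - 2,
and factoring out 2 leaves 2(2b^2 + 5b - 1).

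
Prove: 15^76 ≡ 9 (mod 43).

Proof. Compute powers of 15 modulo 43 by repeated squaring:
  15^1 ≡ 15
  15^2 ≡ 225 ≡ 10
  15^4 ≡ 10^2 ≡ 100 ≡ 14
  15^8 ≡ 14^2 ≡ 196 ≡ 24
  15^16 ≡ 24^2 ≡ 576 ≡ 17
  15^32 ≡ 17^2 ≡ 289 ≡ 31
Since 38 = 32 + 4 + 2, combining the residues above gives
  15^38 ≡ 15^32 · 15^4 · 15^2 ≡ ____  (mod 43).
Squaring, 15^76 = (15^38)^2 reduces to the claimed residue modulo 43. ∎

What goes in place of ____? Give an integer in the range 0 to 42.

15^32 · 15^4 · 15^2 ≡ 31 · 14 · 10 = 4340.
4340 mod 43 = 40, so 15^38 ≡ 40 (mod 43).

40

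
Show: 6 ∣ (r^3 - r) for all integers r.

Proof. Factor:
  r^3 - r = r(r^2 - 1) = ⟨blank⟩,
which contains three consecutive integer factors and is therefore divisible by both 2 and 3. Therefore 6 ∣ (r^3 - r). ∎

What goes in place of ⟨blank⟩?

r(r^2 - 1) = r(r - 1)(r + 1) = (r - 1)r(r + 1).
These three factors are consecutive integers, so their product is divisible by 6.

(r - 1)r(r + 1)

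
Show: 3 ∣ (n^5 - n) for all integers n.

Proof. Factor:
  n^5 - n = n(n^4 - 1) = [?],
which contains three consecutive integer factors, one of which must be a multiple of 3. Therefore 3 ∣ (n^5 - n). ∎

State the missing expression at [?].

n^4 - 1 = (n^2 - 1)(n^2 + 1), and n^2 - 1 = (n-1)(n+1).
So n(n^4 - 1) = (n - 1)n(n + 1)(n^2 + 1).

(n - 1)n(n + 1)(n^2 + 1)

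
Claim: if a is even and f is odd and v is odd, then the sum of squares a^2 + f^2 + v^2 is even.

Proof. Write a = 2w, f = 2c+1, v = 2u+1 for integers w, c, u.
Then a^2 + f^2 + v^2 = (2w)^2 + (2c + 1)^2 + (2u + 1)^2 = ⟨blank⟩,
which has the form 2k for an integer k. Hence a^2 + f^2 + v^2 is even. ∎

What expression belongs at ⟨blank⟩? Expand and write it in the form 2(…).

Expanding: (2w)^2 + (2c + 1)^2 + (2u + 1)^2 = 4c^2 + 4c + 4u^2 + 4u + 4w^2 + 2.
Every term is even; pulling out the factor of 2 gives 2(2c^2 + 2c + 2u^2 + 2u + 2w^2 + 1).

2(2c^2 + 2c + 2u^2 + 2u + 2w^2 + 1)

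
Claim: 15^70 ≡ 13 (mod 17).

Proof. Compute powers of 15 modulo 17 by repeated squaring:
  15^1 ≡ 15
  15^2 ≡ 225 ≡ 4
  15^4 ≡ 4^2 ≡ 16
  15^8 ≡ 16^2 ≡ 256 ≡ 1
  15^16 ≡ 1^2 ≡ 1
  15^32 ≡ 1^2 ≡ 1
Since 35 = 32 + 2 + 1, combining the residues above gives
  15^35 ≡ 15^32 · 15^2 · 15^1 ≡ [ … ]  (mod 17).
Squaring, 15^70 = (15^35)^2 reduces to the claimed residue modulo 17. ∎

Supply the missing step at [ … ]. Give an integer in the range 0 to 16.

9

Multiply the listed residues: 1 · 4 · 15 = 4 → 60.
Reducing modulo 17: 60 = 3·17 + 9, so 15^35 ≡ 9.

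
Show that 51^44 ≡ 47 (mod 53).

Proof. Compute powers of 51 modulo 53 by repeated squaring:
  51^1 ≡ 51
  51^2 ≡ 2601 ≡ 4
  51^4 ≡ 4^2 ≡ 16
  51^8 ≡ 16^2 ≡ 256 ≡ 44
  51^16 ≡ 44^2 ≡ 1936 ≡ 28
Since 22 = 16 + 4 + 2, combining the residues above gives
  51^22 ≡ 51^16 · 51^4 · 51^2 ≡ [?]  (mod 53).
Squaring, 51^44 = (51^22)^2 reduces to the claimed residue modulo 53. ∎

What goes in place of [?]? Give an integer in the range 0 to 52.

43

Multiply the listed residues: 28 · 16 · 4 = 448 → 1792.
Reducing modulo 53: 1792 = 33·53 + 43, so 51^22 ≡ 43.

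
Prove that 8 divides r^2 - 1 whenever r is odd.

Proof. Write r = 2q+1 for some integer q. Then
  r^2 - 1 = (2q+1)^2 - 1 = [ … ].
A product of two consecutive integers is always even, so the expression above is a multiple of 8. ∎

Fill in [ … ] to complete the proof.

(2q+1)^2 - 1 = 4q^2 + 4q + 1 - 1 = 4q^2 + 4q = 4q(q+1).
Since q and q+1 are consecutive, q(q+1) is even, and 4·(even) is a multiple of 8.

4q(q + 1)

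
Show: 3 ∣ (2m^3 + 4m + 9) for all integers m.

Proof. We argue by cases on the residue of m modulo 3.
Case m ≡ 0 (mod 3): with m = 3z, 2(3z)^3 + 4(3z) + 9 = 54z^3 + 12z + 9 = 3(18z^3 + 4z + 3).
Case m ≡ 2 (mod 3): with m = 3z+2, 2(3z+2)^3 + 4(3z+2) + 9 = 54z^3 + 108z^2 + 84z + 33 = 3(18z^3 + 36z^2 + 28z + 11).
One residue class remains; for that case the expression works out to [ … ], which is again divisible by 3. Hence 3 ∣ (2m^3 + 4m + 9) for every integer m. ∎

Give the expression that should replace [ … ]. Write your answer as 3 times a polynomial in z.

3(18z^3 + 18z^2 + 10z + 5)

The residues treated are {0, 2}, so the missing case is m ≡ 1 (mod 3); write m = 3z+1.
Then 2(3z+1)^3 + 4(3z+1) + 9 = 54z^3 + 54z^2 + 30z + 15 = 3(18z^3 + 18z^2 + 10z + 5).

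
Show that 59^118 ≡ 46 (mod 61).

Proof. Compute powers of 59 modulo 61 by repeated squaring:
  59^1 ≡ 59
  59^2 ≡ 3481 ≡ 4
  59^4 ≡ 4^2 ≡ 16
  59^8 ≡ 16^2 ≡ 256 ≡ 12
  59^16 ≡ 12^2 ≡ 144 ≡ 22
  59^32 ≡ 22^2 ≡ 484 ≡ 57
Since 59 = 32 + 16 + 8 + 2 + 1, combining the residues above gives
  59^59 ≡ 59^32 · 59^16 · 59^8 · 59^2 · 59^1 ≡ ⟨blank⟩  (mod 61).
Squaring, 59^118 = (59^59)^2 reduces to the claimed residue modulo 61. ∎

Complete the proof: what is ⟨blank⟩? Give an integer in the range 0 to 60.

59^32 · 59^16 · 59^8 · 59^2 · 59^1 ≡ 57 · 22 · 12 · 4 · 59 = 3551328.
3551328 mod 61 = 30, so 59^59 ≡ 30 (mod 61).

30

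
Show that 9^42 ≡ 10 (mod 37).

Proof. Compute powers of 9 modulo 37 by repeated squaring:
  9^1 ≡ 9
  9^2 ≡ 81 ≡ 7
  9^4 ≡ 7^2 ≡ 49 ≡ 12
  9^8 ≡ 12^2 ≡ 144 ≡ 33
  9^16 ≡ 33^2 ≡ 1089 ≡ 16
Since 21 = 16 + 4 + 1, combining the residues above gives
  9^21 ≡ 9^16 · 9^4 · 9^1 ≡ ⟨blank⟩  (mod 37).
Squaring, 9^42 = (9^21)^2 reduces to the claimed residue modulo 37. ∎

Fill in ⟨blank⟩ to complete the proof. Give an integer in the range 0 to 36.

26

Multiply the listed residues: 16 · 12 · 9 = 192 → 1728.
Reducing modulo 37: 1728 = 46·37 + 26, so 9^21 ≡ 26.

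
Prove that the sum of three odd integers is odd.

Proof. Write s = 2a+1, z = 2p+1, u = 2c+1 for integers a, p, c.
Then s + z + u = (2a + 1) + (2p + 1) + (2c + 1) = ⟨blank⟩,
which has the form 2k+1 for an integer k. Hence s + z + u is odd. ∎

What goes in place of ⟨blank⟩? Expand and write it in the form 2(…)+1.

(2a + 1) + (2p + 1) + (2c + 1) = 2a + 2c + 2p + 3
= 2(a + c + p + 1) + 1.
Since a + c + p + 1 is an integer, the sum is of the form 2k+1 for an integer k.

2(a + c + p + 1) + 1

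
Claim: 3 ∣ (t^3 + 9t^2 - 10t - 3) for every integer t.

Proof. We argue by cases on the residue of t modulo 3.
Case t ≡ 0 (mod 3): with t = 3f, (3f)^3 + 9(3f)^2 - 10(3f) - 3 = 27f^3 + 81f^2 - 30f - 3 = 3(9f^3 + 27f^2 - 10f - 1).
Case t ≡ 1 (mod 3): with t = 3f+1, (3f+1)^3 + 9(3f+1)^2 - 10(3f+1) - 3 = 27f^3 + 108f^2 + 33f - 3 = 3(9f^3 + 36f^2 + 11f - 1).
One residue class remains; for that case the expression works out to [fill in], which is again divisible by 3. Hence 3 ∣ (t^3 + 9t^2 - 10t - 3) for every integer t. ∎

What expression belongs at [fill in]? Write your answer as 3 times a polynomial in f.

The residues treated are {0, 1}, so the missing case is t ≡ 2 (mod 3); write t = 3f+2.
Then (3f+2)^3 + 9(3f+2)^2 - 10(3f+2) - 3 = 27f^3 + 135f^2 + 114f + 21 = 3(9f^3 + 45f^2 + 38f + 7).

3(9f^3 + 45f^2 + 38f + 7)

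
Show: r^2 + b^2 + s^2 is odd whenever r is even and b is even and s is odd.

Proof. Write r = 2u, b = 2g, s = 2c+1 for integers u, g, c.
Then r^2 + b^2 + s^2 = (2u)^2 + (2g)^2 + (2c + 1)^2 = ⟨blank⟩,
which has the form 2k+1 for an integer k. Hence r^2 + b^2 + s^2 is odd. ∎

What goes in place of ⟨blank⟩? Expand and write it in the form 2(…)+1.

2(2c^2 + 2c + 2g^2 + 2u^2) + 1

Expanding: (2u)^2 + (2g)^2 + (2c + 1)^2 = 4c^2 + 4c + 4g^2 + 4u^2 + 1.
Every term except the constant is even, so this is 2(2c^2 + 2c + 2g^2 + 2u^2) + 1,
and 2c^2 + 2c + 2g^2 + 2u^2 ∈ ℤ gives the required form.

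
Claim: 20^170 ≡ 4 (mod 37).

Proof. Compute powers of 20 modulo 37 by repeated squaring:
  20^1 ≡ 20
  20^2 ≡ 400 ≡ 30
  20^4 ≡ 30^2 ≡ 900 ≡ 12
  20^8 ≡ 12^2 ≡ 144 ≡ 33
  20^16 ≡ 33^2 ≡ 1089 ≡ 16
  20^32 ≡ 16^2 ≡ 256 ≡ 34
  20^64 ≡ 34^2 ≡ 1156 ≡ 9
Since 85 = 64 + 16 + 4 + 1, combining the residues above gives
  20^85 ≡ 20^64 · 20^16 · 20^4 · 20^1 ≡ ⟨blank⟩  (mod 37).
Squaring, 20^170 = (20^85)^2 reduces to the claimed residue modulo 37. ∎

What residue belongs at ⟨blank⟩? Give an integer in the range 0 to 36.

2

20^64 · 20^16 · 20^4 · 20^1 ≡ 9 · 16 · 12 · 20 = 34560.
34560 mod 37 = 2, so 20^85 ≡ 2 (mod 37).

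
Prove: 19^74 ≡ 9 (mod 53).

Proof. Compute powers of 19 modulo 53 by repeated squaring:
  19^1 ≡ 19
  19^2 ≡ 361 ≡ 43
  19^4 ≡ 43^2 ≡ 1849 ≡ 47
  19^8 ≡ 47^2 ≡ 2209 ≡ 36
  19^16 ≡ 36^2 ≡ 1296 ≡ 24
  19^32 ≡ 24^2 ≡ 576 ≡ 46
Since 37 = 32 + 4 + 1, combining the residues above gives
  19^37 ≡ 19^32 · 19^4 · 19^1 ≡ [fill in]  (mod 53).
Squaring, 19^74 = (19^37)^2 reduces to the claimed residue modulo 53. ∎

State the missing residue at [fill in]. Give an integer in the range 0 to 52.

3

Multiply the listed residues: 46 · 47 · 19 = 2162 → 41078.
Reducing modulo 53: 41078 = 775·53 + 3, so 19^37 ≡ 3.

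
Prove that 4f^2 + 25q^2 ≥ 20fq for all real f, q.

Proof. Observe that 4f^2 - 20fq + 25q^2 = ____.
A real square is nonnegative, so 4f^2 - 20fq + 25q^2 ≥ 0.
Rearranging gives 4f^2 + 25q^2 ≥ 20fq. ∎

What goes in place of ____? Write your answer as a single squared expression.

The leading and trailing coefficients are 2^2 and 5^2, and 20 = 2·2·5, so the trinomial is (2f - 5q)^2.
Hence 4f^2 - 20fq + 25q^2 ≥ 0.

(2f - 5q)^2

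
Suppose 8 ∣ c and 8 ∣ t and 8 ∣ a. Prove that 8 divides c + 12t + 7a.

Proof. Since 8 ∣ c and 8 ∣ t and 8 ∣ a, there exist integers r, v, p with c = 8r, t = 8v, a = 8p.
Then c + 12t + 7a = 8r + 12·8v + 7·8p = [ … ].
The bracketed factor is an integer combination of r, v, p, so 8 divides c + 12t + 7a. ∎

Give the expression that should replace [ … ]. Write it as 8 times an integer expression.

8(7p + r + 12v)

Pull the common 8 out of every term: 8r + 12·8v + 7·8p = 8(7p + r + 12v).
7p + r + 12v is an integer, which exhibits the divisibility.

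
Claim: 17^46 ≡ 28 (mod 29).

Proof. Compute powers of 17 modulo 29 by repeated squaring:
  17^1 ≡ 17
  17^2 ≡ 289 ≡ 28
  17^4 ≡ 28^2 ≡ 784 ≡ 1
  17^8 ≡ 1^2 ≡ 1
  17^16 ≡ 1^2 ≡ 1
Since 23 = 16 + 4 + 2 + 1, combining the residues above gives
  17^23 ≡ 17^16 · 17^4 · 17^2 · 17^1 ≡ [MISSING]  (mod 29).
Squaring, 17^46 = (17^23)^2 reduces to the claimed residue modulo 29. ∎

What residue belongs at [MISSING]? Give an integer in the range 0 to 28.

12

Multiply the listed residues: 1 · 1 · 28 · 17 = 1 → 28 → 476.
Reducing modulo 29: 476 = 16·29 + 12, so 17^23 ≡ 12.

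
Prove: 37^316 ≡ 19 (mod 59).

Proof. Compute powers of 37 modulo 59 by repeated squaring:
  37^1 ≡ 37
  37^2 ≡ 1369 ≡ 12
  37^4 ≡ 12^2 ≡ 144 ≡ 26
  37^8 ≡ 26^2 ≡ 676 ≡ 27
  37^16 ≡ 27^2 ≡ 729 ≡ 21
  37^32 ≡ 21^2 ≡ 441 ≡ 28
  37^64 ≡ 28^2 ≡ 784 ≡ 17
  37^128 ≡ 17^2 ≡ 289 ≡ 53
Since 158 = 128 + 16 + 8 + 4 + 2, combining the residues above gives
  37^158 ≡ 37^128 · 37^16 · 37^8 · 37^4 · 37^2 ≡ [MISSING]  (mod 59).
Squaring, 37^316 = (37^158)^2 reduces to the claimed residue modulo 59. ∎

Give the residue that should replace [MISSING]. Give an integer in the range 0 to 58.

Multiply the listed residues: 53 · 21 · 27 · 26 · 12 = 1113 → 30051 → 781326 → 9375912.
Reducing modulo 59: 9375912 = 158913·59 + 45, so 37^158 ≡ 45.

45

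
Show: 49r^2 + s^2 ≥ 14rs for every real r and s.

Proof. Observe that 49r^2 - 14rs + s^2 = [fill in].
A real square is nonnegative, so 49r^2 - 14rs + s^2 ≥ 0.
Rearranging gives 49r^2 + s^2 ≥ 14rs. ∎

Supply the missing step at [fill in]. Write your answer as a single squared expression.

(7r - s)^2

The leading and trailing coefficients are 7^2 and 1^2, and 14 = 2·7·1, so the trinomial is (7r - s)^2.
Hence 49r^2 - 14rs + s^2 ≥ 0.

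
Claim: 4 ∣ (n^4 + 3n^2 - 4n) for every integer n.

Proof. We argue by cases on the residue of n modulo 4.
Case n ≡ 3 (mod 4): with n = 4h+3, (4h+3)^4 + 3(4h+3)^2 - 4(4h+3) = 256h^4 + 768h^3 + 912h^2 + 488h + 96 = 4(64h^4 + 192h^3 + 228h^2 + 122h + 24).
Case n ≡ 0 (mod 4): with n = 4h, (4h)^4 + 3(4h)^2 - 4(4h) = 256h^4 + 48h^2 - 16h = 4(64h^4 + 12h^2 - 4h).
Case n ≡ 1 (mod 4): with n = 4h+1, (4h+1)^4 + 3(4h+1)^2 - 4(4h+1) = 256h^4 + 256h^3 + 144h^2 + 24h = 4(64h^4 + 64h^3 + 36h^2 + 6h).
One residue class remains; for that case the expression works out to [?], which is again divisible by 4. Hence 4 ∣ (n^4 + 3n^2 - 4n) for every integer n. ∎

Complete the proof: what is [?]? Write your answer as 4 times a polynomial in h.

Only n ≡ 2 (mod 4) is unaccounted for. Put n = 4h+2:
(4h+2)^4 + 3(4h+2)^2 - 4(4h+2) expands to 256h^4 + 512h^3 + 432h^2 + 160h + 20,
and factoring out 4 leaves 4(64h^4 + 128h^3 + 108h^2 + 40h + 5).

4(64h^4 + 128h^3 + 108h^2 + 40h + 5)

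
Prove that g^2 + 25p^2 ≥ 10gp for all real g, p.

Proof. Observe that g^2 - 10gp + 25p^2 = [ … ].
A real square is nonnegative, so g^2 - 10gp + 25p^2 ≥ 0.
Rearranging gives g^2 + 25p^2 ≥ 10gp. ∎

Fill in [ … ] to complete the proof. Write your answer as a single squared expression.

(g - 5p)^2

The leading and trailing coefficients are 1^2 and 5^2, and 10 = 2·1·5, so the trinomial is (g - 5p)^2.
Hence g^2 - 10gp + 25p^2 ≥ 0.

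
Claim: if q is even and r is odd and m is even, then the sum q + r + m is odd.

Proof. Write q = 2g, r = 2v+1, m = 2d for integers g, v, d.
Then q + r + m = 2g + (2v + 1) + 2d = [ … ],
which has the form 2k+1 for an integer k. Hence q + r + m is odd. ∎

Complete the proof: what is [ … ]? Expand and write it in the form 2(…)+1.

Expanding: 2g + (2v + 1) + 2d = 2d + 2g + 2v + 1.
Every term except the constant is even, so this is 2(d + g + v) + 1,
and d + g + v ∈ ℤ gives the required form.

2(d + g + v) + 1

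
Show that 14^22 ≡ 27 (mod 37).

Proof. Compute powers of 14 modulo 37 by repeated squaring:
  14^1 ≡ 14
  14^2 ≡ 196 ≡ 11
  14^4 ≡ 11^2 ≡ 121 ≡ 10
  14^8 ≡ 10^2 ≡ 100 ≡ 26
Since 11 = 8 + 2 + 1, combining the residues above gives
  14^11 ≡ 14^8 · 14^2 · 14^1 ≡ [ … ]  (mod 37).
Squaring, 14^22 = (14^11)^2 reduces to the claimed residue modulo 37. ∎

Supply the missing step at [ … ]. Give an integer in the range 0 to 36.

8

14^8 · 14^2 · 14^1 ≡ 26 · 11 · 14 = 4004.
4004 mod 37 = 8, so 14^11 ≡ 8 (mod 37).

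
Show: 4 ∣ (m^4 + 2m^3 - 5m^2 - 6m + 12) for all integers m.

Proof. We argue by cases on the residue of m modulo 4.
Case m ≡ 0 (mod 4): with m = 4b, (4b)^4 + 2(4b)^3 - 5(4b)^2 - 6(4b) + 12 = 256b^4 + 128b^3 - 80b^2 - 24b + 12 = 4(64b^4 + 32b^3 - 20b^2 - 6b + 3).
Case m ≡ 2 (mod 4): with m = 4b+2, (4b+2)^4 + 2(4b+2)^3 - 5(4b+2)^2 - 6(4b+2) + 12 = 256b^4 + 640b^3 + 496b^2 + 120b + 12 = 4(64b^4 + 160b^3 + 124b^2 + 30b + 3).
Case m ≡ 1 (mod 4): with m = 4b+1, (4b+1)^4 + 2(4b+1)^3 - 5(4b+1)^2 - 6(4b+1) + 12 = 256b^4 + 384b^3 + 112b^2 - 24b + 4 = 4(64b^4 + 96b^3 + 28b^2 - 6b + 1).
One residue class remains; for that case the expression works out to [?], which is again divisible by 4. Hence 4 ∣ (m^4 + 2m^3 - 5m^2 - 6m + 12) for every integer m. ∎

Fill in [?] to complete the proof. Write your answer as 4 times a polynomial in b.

4(64b^4 + 224b^3 + 268b^2 + 126b + 21)

Only m ≡ 3 (mod 4) is unaccounted for. Put m = 4b+3:
(4b+3)^4 + 2(4b+3)^3 - 5(4b+3)^2 - 6(4b+3) + 12 expands to 256b^4 + 896b^3 + 1072b^2 + 504b + 84,
and factoring out 4 leaves 4(64b^4 + 224b^3 + 268b^2 + 126b + 21).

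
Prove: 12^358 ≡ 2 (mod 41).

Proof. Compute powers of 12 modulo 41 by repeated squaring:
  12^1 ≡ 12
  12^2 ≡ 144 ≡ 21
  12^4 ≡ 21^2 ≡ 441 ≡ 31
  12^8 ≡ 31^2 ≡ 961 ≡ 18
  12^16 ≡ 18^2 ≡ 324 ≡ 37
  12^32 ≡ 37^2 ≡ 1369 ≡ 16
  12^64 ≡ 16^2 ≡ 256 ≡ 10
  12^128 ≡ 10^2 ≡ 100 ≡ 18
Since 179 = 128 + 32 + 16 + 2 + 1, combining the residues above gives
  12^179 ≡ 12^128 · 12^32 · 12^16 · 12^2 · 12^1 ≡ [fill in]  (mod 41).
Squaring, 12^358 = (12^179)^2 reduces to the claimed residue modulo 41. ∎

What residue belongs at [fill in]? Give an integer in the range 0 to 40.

17

12^128 · 12^32 · 12^16 · 12^2 · 12^1 ≡ 18 · 16 · 37 · 21 · 12 = 2685312.
2685312 mod 41 = 17, so 12^179 ≡ 17 (mod 41).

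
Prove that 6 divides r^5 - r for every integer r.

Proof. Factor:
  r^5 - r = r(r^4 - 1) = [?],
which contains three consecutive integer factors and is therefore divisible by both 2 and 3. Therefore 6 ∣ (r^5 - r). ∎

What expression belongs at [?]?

r^4 - 1 = (r^2 - 1)(r^2 + 1), and r^2 - 1 = (r-1)(r+1).
So r(r^4 - 1) = (r - 1)r(r + 1)(r^2 + 1).

(r - 1)r(r + 1)(r^2 + 1)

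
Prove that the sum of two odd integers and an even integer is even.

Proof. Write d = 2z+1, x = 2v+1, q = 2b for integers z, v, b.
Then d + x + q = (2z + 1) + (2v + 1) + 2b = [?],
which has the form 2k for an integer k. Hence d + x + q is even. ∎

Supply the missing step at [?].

2(b + v + z + 1)

(2z + 1) + (2v + 1) + 2b = 2b + 2v + 2z + 2
= 2(b + v + z + 1).
Since b + v + z + 1 is an integer, the sum is of the form 2k for an integer k.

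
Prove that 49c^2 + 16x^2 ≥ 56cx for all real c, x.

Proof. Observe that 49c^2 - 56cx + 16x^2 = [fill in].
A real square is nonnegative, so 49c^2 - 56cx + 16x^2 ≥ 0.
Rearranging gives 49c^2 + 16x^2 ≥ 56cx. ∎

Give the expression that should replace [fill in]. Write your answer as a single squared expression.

(7c - 4x)^2

The leading and trailing coefficients are 7^2 and 4^2, and 56 = 2·7·4, so the trinomial is (7c - 4x)^2.
Hence 49c^2 - 56cx + 16x^2 ≥ 0.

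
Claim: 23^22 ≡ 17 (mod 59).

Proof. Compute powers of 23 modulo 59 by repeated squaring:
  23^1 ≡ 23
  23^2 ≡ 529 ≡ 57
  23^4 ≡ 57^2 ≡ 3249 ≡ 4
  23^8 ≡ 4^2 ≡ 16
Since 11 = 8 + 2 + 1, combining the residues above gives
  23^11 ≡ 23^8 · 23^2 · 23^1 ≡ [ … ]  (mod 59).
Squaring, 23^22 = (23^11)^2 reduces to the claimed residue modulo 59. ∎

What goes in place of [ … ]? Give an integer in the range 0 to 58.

Multiply the listed residues: 16 · 57 · 23 = 912 → 20976.
Reducing modulo 59: 20976 = 355·59 + 31, so 23^11 ≡ 31.

31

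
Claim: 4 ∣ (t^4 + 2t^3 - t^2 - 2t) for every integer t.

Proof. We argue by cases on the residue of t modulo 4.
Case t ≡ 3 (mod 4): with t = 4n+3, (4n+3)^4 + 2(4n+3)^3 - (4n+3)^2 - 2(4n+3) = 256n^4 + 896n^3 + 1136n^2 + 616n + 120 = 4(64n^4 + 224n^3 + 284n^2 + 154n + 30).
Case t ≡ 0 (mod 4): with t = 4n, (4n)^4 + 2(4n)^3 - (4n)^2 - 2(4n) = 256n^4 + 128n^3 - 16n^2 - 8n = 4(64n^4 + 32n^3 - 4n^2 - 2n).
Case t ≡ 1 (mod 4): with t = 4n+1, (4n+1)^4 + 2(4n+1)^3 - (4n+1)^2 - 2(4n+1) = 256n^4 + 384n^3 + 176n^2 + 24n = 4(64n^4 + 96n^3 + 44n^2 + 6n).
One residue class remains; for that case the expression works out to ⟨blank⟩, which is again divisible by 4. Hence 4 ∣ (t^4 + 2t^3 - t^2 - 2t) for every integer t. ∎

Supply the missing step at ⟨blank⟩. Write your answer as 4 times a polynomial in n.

4(64n^4 + 160n^3 + 140n^2 + 50n + 6)

Only t ≡ 2 (mod 4) is unaccounted for. Put t = 4n+2:
(4n+2)^4 + 2(4n+2)^3 - (4n+2)^2 - 2(4n+2) expands to 256n^4 + 640n^3 + 560n^2 + 200n + 24,
and factoring out 4 leaves 4(64n^4 + 160n^3 + 140n^2 + 50n + 6).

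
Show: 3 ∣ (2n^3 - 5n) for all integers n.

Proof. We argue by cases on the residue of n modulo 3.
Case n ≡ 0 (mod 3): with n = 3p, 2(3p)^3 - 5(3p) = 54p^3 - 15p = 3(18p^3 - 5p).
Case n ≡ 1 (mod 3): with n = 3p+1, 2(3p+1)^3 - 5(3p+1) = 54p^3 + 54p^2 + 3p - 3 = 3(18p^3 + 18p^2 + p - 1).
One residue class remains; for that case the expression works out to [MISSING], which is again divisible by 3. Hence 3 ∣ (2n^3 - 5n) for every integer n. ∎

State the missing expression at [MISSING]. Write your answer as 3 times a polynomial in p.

3(18p^3 + 36p^2 + 19p + 2)

Only n ≡ 2 (mod 3) is unaccounted for. Put n = 3p+2:
2(3p+2)^3 - 5(3p+2) expands to 54p^3 + 108p^2 + 57p + 6,
and factoring out 3 leaves 3(18p^3 + 36p^2 + 19p + 2).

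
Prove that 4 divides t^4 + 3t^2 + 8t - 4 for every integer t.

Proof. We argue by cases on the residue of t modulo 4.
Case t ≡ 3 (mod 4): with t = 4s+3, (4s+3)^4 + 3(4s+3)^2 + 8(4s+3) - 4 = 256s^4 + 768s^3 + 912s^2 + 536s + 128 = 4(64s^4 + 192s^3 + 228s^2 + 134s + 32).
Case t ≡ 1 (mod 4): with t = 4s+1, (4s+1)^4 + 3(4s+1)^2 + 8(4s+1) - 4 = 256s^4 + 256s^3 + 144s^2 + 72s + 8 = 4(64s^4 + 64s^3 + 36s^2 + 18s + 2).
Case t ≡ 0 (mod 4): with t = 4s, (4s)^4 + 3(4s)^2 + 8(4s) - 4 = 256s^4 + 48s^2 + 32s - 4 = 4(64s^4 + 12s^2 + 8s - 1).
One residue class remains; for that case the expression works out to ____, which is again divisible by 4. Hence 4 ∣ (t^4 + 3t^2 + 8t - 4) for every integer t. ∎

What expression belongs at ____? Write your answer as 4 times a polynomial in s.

4(64s^4 + 128s^3 + 108s^2 + 52s + 10)

Only t ≡ 2 (mod 4) is unaccounted for. Put t = 4s+2:
(4s+2)^4 + 3(4s+2)^2 + 8(4s+2) - 4 expands to 256s^4 + 512s^3 + 432s^2 + 208s + 40,
and factoring out 4 leaves 4(64s^4 + 128s^3 + 108s^2 + 52s + 10).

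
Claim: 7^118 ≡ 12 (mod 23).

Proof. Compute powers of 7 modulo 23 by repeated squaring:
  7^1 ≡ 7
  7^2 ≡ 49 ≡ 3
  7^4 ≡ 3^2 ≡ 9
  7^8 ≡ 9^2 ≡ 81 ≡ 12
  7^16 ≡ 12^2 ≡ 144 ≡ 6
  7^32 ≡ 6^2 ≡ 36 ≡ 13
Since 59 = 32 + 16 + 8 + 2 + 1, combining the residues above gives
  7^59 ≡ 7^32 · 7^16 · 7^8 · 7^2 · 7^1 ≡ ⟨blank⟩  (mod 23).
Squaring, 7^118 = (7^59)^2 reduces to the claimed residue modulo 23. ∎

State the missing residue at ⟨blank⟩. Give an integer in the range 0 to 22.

14

7^32 · 7^16 · 7^8 · 7^2 · 7^1 ≡ 13 · 6 · 12 · 3 · 7 = 19656.
19656 mod 23 = 14, so 7^59 ≡ 14 (mod 23).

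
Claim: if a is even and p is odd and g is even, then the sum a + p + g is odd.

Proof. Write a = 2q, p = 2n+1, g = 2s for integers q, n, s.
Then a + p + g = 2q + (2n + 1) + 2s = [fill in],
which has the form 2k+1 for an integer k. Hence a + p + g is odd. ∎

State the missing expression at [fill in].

2(n + q + s) + 1

Expanding: 2q + (2n + 1) + 2s = 2n + 2q + 2s + 1.
Every term except the constant is even, so this is 2(n + q + s) + 1,
and n + q + s ∈ ℤ gives the required form.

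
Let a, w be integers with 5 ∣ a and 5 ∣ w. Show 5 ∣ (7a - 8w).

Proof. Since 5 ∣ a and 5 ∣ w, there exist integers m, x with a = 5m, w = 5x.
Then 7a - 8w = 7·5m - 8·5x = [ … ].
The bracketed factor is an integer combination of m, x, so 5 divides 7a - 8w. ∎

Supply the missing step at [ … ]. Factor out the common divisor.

Each term has a factor of 5: 7·5m - 8·5x = 5·(7m - 8x).
Since 7m - 8x is an integer, 5 ∣ (7a - 8w).

5(7m - 8x)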